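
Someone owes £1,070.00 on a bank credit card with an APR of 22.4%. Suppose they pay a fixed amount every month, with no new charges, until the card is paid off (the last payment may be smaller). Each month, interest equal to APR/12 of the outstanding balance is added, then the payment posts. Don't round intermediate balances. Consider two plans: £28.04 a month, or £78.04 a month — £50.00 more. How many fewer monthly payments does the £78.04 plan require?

Monthly rate r = 22.4%/12 = 1.86667% = 0.0186667.
At £28.04/mo: n = ⌈−ln(1 − rB₀/P)/ln(1+r)⌉ = 68 payments (last £10.30); total interest = total paid − £1,070.00 = £818.98.
At £78.04/mo: 16 payments (last £76.85); total interest £177.45.
Payments saved = 68 − 16 = 52.

52 fewer payments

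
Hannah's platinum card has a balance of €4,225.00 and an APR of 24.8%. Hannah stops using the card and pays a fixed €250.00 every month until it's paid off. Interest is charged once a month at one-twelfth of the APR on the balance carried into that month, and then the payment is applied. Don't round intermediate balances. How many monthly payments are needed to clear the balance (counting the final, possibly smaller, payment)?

Monthly rate r = 24.8%/12 = 2.06667% = 0.0206667.
Recurrence: B ← B·(1+r) − €250.00.
Month 1: interest €87.32; balance after payment €4,062.32.
Month 2: interest €83.95; balance after payment €3,896.27.
Closed form: n = −ln(1 − rB₀/P)/ln(1+r) = −ln(0.65073)/ln(1.02067) ≈ 21.004, so the balance reaches zero during payment 22.

22 months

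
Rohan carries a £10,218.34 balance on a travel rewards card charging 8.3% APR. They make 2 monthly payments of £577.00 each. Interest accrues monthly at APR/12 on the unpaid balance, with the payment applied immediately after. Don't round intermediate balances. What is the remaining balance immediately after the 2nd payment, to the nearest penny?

£9,202.19

Monthly rate r = 8.3%/12 = 0.691667% = 0.00691667.
Each month: B ← B·(1+r) − £577.00.
Month 1: interest £70.68; balance after payment £9,712.02.
Month 2: interest £67.17; balance after payment £9,202.19.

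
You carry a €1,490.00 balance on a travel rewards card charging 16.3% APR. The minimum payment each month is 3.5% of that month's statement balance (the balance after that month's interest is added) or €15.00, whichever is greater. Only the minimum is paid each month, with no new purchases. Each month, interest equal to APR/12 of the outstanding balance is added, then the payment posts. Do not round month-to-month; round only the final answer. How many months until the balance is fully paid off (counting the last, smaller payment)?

Monthly rate r = 16.3%/12 = 1.35833% = 0.0135833.
While 3.5% of the post-interest balance exceeds €15.00, each month B ← (B·(1+r))·(1 − 0.035), i.e. B shrinks by the factor (1+r)·0.965 = 0.97811.
This holds for months 1–57. Entering month 58 the balance is €421.92; 3.5% of the post-interest balance is now below €15.00, so the flat €15.00 minimum applies from here.
From month 58 a fixed €15.00 at rate r clears €421.92 in 36 more payments. Total: 57 + 36 = 93 months.

93 months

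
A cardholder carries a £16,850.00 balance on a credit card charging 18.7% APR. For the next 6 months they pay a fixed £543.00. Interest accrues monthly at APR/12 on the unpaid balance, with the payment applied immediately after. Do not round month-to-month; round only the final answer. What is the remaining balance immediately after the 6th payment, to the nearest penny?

Monthly rate r = 18.7%/12 = 1.55833% = 0.0155833.
Each month: B ← B·(1+r) − £543.00.
Month 1: interest £262.58; balance after payment £16,569.58.
Month 2: interest £258.21; balance after payment £16,284.79.
Month 3: interest £253.77; balance after payment £15,995.56.
Month 4: interest £249.26; balance after payment £15,701.82.
Month 5: interest £244.69; balance after payment £15,403.51.
Month 6: interest £240.04; balance after payment £15,100.55.

£15,100.55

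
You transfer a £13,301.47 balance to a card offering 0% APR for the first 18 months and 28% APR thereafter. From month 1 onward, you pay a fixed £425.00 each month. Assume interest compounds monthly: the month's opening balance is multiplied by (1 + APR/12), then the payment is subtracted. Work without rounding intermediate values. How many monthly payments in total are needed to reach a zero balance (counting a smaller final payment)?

Promo months 1–18 at r₀ = 0%/12 = 0; months 19+ at r₁ = 28%/12 = 0.0233333.
After month 18 (no interest yet): B = £13,301.47 − 18·£425.00 = £5,651.47.
Then at r₁ with £425.00/mo: n₂ = −ln(1 − r₁·B/P)/ln(1+r₁) ≈ 16.10 → 17 more payments.

35 months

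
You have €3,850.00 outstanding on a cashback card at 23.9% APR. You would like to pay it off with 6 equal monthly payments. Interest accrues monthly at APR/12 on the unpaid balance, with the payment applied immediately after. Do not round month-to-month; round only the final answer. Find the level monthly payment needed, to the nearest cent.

Monthly rate r = 23.9%/12 = 1.99167% = 0.0199167.
Level-payment amortization: P = B₀·r / (1 − (1+r)^(−n)) = 3850.00·0.0199167 / (1 − 1.01992^(−6)).
Denominator 1 − (1+r)^(−6) = 0.111593213.
P = 76.6792 / 0.111593213 ≈ 687.13.

€687.13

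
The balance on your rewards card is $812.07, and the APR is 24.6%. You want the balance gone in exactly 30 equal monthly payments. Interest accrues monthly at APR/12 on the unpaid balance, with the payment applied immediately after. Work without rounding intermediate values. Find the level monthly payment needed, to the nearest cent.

$36.51

Monthly rate r = 24.6%/12 = 2.05% = 0.0205.
Level-payment amortization: P = B₀·r / (1 − (1+r)^(−n)) = 812.07·0.0205 / (1 − 1.0205^(−30)).
Denominator 1 − (1+r)^(−30) = 0.455986436.
P = 16.6474 / 0.455986436 ≈ 36.51.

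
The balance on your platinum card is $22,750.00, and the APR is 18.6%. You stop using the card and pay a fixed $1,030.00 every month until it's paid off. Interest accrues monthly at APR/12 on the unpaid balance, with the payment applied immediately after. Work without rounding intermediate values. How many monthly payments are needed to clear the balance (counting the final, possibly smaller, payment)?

28 months

Monthly rate r = 18.6%/12 = 1.55% = 0.0155.
Recurrence: B ← B·(1+r) − $1,030.00.
Month 1: interest $352.63; balance after payment $22,072.62.
Month 2: interest $342.13; balance after payment $21,384.75.
Closed form: n = −ln(1 − rB₀/P)/ln(1+r) = −ln(0.65765)/ln(1.0155) ≈ 27.247, so the balance reaches zero during payment 28.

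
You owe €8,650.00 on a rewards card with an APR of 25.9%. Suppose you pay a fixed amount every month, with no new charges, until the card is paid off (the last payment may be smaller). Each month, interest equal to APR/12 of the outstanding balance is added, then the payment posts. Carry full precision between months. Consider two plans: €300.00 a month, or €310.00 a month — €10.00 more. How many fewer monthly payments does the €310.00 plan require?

Monthly rate r = 25.9%/12 = 2.15833% = 0.0215833.
At €300.00/mo: n = ⌈−ln(1 − rB₀/P)/ln(1+r)⌉ = 46 payments (last €180.45); total interest = total paid − €8,650.00 = €5,030.45.
At €310.00/mo: 44 payments (last €54.31); total interest €4,734.31.
Payments saved = 46 − 44 = 2.

2 fewer payments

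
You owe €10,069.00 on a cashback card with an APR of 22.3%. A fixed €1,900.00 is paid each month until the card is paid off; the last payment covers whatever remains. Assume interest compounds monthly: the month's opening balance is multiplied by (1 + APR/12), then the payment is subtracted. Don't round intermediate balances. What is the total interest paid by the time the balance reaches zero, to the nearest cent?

€633.23

Monthly rate r = 22.3%/12 = 1.85833% = 0.0185833.
Payoff takes n = ⌈−ln(1 − rB₀/P)/ln(1+r)⌉ = ⌈5.631⌉ = 6 payments; the last is €1,202.23.
Total paid = 5·€1,900.00 + €1,202.23 = €10,702.23.
Total interest = total paid − principal = €10,702.23 − €10,069.00 = €633.23.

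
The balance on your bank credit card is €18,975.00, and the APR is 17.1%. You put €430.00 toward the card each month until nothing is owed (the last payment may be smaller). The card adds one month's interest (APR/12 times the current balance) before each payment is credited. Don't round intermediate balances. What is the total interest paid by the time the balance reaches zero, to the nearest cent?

Monthly rate r = 17.1%/12 = 1.425% = 0.01425.
Payoff takes n = ⌈−ln(1 − rB₀/P)/ln(1+r)⌉ = ⌈70.044⌉ = 71 payments; the last is €18.84.
Total paid = 70·€430.00 + €18.84 = €30,118.84.
Total interest = total paid − principal = €30,118.84 − €18,975.00 = €11,143.84.

€11,143.84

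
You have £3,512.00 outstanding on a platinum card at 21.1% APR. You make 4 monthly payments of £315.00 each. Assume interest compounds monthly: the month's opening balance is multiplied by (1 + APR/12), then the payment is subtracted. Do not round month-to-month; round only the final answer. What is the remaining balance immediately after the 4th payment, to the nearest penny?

Monthly rate r = 21.1%/12 = 1.75833% = 0.0175833.
Each month: B ← B·(1+r) − £315.00.
Month 1: interest £61.75; balance after payment £3,258.75.
Month 2: interest £57.30; balance after payment £3,001.05.
Month 3: interest £52.77; balance after payment £2,738.82.
Month 4: interest £48.16; balance after payment £2,471.98.

£2,471.98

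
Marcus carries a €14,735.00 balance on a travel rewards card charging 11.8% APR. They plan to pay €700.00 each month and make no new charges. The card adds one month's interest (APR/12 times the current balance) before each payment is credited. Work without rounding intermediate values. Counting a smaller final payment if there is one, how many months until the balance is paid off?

24 months

Monthly rate r = 11.8%/12 = 0.983333% = 0.00983333.
Recurrence: B ← B·(1+r) − €700.00.
Month 1: interest €144.89; balance after payment €14,179.89.
Month 2: interest €139.44; balance after payment €13,619.33.
Closed form: n = −ln(1 − rB₀/P)/ln(1+r) = −ln(0.79301)/ln(1.00983) ≈ 23.701, so the balance reaches zero during payment 24.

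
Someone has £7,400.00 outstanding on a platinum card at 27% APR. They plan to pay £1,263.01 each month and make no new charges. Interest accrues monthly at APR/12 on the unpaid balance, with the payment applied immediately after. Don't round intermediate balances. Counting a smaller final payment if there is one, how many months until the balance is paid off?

7 months

Monthly rate r = 27%/12 = 2.25% = 0.0225.
Recurrence: B ← B·(1+r) − £1,263.01.
Month 1: interest £166.50; balance after payment £6,303.49.
Month 2: interest £141.83; balance after payment £5,182.31.
Closed form: n = −ln(1 − rB₀/P)/ln(1+r) = −ln(0.86817)/ln(1.0225) ≈ 6.353, so the balance reaches zero during payment 7.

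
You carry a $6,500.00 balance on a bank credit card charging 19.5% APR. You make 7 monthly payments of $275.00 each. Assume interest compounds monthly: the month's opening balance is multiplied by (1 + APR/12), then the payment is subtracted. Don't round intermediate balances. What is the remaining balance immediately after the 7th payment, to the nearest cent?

Monthly rate r = 19.5%/12 = 1.625% = 0.01625.
Each month: B ← B·(1+r) − $275.00.
Month 1: interest $105.62; balance after payment $6,330.62.
Month 2: interest $102.87; balance after payment $6,158.50.
Month 3: interest $100.08; balance after payment $5,983.57.
Month 4: interest $97.23; balance after payment $5,805.81.
Month 5: interest $94.34; balance after payment $5,625.15.
Month 6: interest $91.41; balance after payment $5,441.56.
Month 7: interest $88.43; balance after payment $5,254.98.

$5,254.98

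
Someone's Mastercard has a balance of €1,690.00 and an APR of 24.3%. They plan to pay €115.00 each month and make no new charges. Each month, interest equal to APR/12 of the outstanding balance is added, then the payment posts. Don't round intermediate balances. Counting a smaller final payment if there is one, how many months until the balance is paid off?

18 months

Monthly rate r = 24.3%/12 = 2.025% = 0.02025.
Recurrence: B ← B·(1+r) − €115.00.
Month 1: interest €34.22; balance after payment €1,609.22.
Month 2: interest €32.59; balance after payment €1,526.81.
Closed form: n = −ln(1 − rB₀/P)/ln(1+r) = −ln(0.70241)/ln(1.02025) ≈ 17.620, so the balance reaches zero during payment 18.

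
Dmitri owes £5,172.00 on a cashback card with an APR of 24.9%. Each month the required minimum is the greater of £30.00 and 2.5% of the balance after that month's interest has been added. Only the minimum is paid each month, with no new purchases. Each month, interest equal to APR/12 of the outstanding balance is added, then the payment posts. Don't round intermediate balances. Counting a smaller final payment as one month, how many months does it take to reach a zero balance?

Monthly rate r = 24.9%/12 = 2.075% = 0.02075.
While 2.5% of the post-interest balance exceeds £30.00, each month B ← (B·(1+r))·(1 − 0.025), i.e. B shrinks by the factor (1+r)·0.975 = 0.99523.
This holds for months 1–310. Entering month 311 the balance is £1,175.17; 2.5% of the post-interest balance is now below £30.00, so the flat £30.00 minimum applies from here.
From month 311 a fixed £30.00 at rate r clears £1,175.17 in 82 more payments. Total: 310 + 82 = 392 months.

392 months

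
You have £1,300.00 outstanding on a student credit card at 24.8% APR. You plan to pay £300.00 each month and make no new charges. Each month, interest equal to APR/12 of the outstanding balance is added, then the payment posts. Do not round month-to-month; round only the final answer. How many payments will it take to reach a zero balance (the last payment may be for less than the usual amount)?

Monthly rate r = 24.8%/12 = 2.06667% = 0.0206667.
Recurrence: B ← B·(1+r) − £300.00.
Month 1: interest £26.87; balance after payment £1,026.87.
Month 2: interest £21.22; balance after payment £748.09.
Month 3: interest £15.46; balance after payment £463.55.
Month 4: interest £9.58; balance after payment £173.13.
Month 5: interest £3.58; balance after payment £0.00.

5 payments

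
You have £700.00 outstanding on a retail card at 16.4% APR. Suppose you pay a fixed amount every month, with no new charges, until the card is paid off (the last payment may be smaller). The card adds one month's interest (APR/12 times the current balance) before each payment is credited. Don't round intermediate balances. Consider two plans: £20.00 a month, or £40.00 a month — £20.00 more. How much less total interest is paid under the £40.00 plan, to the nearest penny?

Monthly rate r = 16.4%/12 = 1.36667% = 0.0136667.
At £20.00/mo: n = ⌈−ln(1 − rB₀/P)/ln(1+r)⌉ = 48 payments (last £18.78); total interest = total paid − £700.00 = £258.78.
At £40.00/mo: 21 payments (last £5.51); total interest £105.51.
Interest saved = £258.78 − £105.51 = £153.27.

£153.27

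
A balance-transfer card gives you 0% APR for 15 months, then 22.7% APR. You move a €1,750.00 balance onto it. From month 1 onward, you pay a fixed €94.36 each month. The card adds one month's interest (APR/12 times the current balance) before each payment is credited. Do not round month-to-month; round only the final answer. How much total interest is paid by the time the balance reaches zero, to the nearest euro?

€15

Promo months 1–15 at r₀ = 0%/12 = 0; months 16+ at r₁ = 22.7%/12 = 0.0189167.
After month 15 (no interest yet): B = €1,750.00 − 15·€94.36 = €334.60.
Then at r₁ with €94.36/mo: n₂ = −ln(1 − r₁·B/P)/ln(1+r₁) ≈ 3.71 → 4 more payments.
Total paid = 18·€94.36 + €66.72 = €1,765.20; interest = €1,765.20 − €1,750.00 = €15.20.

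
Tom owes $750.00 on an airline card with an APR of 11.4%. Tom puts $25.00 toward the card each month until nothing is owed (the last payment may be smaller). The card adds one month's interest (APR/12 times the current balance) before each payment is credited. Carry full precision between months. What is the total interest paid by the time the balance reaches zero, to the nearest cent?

Monthly rate r = 11.4%/12 = 0.95% = 0.0095.
Payoff takes n = ⌈−ln(1 − rB₀/P)/ln(1+r)⌉ = ⌈35.480⌉ = 36 payments; the last is $12.04.
Total paid = 35·$25.00 + $12.04 = $887.04.
Total interest = total paid − principal = $887.04 − $750.00 = $137.04.

$137.04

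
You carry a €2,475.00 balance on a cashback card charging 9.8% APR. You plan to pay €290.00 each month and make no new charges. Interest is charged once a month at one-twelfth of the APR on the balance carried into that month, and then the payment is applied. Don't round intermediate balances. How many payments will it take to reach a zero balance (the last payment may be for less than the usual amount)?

Monthly rate r = 9.8%/12 = 0.816667% = 0.00816667.
Recurrence: B ← B·(1+r) − €290.00.
Month 1: interest €20.21; balance after payment €2,205.21.
Month 2: interest €18.01; balance after payment €1,933.22.
Closed form: n = −ln(1 − rB₀/P)/ln(1+r) = −ln(0.9303)/ln(1.00817) ≈ 8.883, so the balance reaches zero during payment 9.

9 months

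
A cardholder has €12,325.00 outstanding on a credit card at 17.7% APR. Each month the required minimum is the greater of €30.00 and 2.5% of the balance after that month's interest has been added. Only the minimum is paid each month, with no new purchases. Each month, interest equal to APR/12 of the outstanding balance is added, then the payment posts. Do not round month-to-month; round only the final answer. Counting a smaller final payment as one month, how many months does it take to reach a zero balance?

Monthly rate r = 17.7%/12 = 1.475% = 0.01475.
While 2.5% of the post-interest balance exceeds €30.00, each month B ← (B·(1+r))·(1 − 0.025), i.e. B shrinks by the factor (1+r)·0.975 = 0.98938.
This holds for months 1–220. Entering month 221 the balance is €1,177.05; 2.5% of the post-interest balance is now below €30.00, so the flat €30.00 minimum applies from here.
From month 221 a fixed €30.00 at rate r clears €1,177.05 in 60 more payments. Total: 220 + 60 = 280 months.

280 months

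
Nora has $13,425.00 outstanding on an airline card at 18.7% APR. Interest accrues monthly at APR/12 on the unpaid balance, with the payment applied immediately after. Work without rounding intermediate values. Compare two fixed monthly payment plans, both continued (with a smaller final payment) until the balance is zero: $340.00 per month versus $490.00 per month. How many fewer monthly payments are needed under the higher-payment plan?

25 fewer payments

Monthly rate r = 18.7%/12 = 1.55833% = 0.0155833.
At $340.00/mo: n = ⌈−ln(1 − rB₀/P)/ln(1+r)⌉ = 62 payments (last $265.87); total interest = total paid − $13,425.00 = $7,580.87.
At $490.00/mo: 37 payments (last $3.55); total interest $4,218.55.
Payments saved = 62 − 37 = 25.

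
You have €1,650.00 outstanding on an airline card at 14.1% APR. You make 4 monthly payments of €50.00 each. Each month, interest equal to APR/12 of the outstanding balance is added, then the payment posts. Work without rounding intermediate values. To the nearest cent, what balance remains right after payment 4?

Monthly rate r = 14.1%/12 = 1.175% = 0.01175.
Each month: B ← B·(1+r) − €50.00.
Month 1: interest €19.39; balance after payment €1,619.39.
Month 2: interest €19.03; balance after payment €1,588.42.
Month 3: interest €18.66; balance after payment €1,557.08.
Month 4: interest €18.30; balance after payment €1,525.37.

€1,525.37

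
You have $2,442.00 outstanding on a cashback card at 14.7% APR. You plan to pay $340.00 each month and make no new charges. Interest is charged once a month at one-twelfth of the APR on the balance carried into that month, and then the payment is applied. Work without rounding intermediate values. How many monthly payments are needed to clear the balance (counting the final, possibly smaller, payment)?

8 months

Monthly rate r = 14.7%/12 = 1.225% = 0.01225.
Recurrence: B ← B·(1+r) − $340.00.
Month 1: interest $29.91; balance after payment $2,131.91.
Month 2: interest $26.12; balance after payment $1,818.03.
Closed form: n = −ln(1 − rB₀/P)/ln(1+r) = −ln(0.91202)/ln(1.01225) ≈ 7.564, so the balance reaches zero during payment 8.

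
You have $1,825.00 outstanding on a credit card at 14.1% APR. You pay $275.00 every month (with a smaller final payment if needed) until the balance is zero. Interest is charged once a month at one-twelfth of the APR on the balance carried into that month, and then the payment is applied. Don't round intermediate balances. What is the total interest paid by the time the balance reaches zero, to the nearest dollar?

Monthly rate r = 14.1%/12 = 1.175% = 0.01175.
Payoff takes n = ⌈−ln(1 − rB₀/P)/ln(1+r)⌉ = ⌈6.950⌉ = 7 payments; the last is $261.30.
Total paid = 6·$275.00 + $261.30 = $1,911.30.
Total interest = total paid − principal = $1,911.30 − $1,825.00 = $86.30.

$86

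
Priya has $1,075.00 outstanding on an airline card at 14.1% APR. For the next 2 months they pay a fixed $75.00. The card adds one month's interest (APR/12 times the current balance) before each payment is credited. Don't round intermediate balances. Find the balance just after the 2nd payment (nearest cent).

$949.53

Monthly rate r = 14.1%/12 = 1.175% = 0.01175.
Each month: B ← B·(1+r) − $75.00.
Month 1: interest $12.63; balance after payment $1,012.63.
Month 2: interest $11.90; balance after payment $949.53.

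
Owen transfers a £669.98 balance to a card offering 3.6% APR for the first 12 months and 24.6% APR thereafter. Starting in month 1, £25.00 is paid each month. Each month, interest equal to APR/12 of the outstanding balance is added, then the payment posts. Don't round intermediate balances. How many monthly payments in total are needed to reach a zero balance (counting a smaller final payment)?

31 months

Promo months 1–12 at r₀ = 3.6%/12 = 0.003; months 13+ at r₁ = 24.6%/12 = 0.0205.
After month 12: iterate B ← B·(1+r₀) − £25.00 for 12 months → £389.50.
Then at r₁ with £25.00/mo: n₂ = −ln(1 − r₁·B/P)/ln(1+r₁) ≈ 18.96 → 19 more payments.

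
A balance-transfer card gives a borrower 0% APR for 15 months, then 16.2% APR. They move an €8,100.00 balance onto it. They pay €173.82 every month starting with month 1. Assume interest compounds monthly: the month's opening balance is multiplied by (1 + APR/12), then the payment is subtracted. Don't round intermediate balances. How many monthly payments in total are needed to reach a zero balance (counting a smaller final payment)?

57 payments

Promo months 1–15 at r₀ = 0%/12 = 0; months 16+ at r₁ = 16.2%/12 = 0.0135.
After month 15 (no interest yet): B = €8,100.00 − 15·€173.82 = €5,492.70.
Then at r₁ with €173.82/mo: n₂ = −ln(1 − r₁·B/P)/ln(1+r₁) ≈ 41.48 → 42 more payments.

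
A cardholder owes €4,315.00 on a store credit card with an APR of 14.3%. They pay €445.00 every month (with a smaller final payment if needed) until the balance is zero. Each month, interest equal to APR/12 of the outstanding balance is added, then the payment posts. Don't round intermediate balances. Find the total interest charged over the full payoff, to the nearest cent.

€298.22

Monthly rate r = 14.3%/12 = 1.19167% = 0.0119167.
Payoff takes n = ⌈−ln(1 − rB₀/P)/ln(1+r)⌉ = ⌈10.365⌉ = 11 payments; the last is €163.22.
Total paid = 10·€445.00 + €163.22 = €4,613.22.
Total interest = total paid − principal = €4,613.22 − €4,315.00 = €298.22.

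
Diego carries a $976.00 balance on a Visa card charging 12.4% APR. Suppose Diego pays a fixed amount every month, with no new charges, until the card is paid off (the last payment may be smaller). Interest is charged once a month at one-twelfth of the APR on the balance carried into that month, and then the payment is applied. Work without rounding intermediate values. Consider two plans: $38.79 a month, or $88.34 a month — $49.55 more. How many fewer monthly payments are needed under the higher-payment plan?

18 fewer payments

Monthly rate r = 12.4%/12 = 1.03333% = 0.0103333.
At $38.79/mo: n = ⌈−ln(1 − rB₀/P)/ln(1+r)⌉ = 30 payments (last $11.26); total interest = total paid − $976.00 = $160.17.
At $88.34/mo: 12 payments (last $70.03); total interest $65.77.
Payments saved = 30 − 12 = 18.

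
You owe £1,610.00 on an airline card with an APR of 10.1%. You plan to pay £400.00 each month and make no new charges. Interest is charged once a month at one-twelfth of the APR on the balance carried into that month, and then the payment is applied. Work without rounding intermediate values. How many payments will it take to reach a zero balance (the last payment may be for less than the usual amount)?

5 payments

Monthly rate r = 10.1%/12 = 0.841667% = 0.00841667.
Recurrence: B ← B·(1+r) − £400.00.
Month 1: interest £13.55; balance after payment £1,223.55.
Month 2: interest £10.30; balance after payment £833.85.
Month 3: interest £7.02; balance after payment £440.87.
Month 4: interest £3.71; balance after payment £44.58.
Month 5: interest £0.38; balance after payment £0.00.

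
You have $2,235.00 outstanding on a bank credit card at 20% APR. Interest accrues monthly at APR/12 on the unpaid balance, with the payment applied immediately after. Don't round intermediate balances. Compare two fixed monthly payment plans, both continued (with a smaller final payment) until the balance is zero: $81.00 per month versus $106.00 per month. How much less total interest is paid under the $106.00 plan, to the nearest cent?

Monthly rate r = 20%/12 = 1.66667% = 0.0166667.
At $81.00/mo: n = ⌈−ln(1 − rB₀/P)/ln(1+r)⌉ = 38 payments (last $21.56); total interest = total paid − $2,235.00 = $783.56.
At $106.00/mo: 27 payments (last $20.66); total interest $541.66.
Interest saved = $783.56 − $541.66 = $241.90.

$241.90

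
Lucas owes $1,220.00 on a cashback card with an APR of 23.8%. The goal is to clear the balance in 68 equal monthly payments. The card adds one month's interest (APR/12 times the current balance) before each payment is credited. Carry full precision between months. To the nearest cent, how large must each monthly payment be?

Monthly rate r = 23.8%/12 = 1.98333% = 0.0198333.
Level-payment amortization: P = B₀·r / (1 − (1+r)^(−n)) = 1220.00·0.0198333 / (1 − 1.01983^(−68)).
Denominator 1 − (1+r)^(−68) = 0.736964595.
P = 24.1967 / 0.736964595 ≈ 32.83.

$32.83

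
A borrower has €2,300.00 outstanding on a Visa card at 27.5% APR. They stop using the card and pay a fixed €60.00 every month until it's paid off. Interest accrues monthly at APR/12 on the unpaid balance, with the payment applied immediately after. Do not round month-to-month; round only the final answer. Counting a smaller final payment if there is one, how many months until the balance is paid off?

Monthly rate r = 27.5%/12 = 2.29167% = 0.0229167.
Recurrence: B ← B·(1+r) − €60.00.
Month 1: interest €52.71; balance after payment €2,292.71.
Month 2: interest €52.54; balance after payment €2,285.25.
Closed form: n = −ln(1 − rB₀/P)/ln(1+r) = −ln(0.12153)/ln(1.02292) ≈ 93.018, so the balance reaches zero during payment 94.

94 payments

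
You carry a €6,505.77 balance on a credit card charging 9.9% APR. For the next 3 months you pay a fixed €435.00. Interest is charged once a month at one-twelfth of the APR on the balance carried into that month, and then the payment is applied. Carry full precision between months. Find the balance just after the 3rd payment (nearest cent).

€5,352.32

Monthly rate r = 9.9%/12 = 0.825% = 0.00825.
Each month: B ← B·(1+r) − €435.00.
Month 1: interest €53.67; balance after payment €6,124.44.
Month 2: interest €50.53; balance after payment €5,739.97.
Month 3: interest €47.35; balance after payment €5,352.32.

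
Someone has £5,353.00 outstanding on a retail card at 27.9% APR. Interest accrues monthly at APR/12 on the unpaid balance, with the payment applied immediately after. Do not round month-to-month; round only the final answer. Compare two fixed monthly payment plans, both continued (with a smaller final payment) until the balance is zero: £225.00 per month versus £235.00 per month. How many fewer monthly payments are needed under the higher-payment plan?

3 fewer payments

Monthly rate r = 27.9%/12 = 2.325% = 0.02325.
At £225.00/mo: n = ⌈−ln(1 − rB₀/P)/ln(1+r)⌉ = 36 payments (last £10.72); total interest = total paid − £5,353.00 = £2,532.72.
At £235.00/mo: 33 payments (last £191.61); total interest £2,358.61.
Payments saved = 36 − 33 = 3.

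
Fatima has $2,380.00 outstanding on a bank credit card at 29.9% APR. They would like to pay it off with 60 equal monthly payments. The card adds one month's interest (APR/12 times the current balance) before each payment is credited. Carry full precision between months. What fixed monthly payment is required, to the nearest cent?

Monthly rate r = 29.9%/12 = 2.49167% = 0.0249167.
Level-payment amortization: P = B₀·r / (1 − (1+r)^(−n)) = 2380.00·0.0249167 / (1 − 1.02492^(−60)).
Denominator 1 − (1+r)^(−60) = 0.771604958.
P = 59.3017 / 0.771604958 ≈ 76.85.

$76.85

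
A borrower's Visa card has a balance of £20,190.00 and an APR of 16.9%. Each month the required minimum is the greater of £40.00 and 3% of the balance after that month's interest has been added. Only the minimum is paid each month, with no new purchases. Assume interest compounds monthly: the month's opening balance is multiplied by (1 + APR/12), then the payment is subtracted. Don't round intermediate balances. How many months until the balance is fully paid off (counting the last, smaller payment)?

Monthly rate r = 16.9%/12 = 1.40833% = 0.0140833.
While 3% of the post-interest balance exceeds £40.00, each month B ← (B·(1+r))·(1 − 0.03), i.e. B shrinks by the factor (1+r)·0.97 = 0.98366.
This holds for months 1–166. Entering month 167 the balance is £1,310.60; 3% of the post-interest balance is now below £40.00, so the flat £40.00 minimum applies from here.
From month 167 a fixed £40.00 at rate r clears £1,310.60 in 45 more payments. Total: 166 + 45 = 211 months.

211 months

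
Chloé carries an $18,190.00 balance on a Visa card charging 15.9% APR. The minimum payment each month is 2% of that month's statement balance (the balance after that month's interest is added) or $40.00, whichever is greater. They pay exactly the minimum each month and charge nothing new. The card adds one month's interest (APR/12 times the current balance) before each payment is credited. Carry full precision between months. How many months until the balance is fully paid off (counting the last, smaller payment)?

Monthly rate r = 15.9%/12 = 1.325% = 0.01325.
While 2% of the post-interest balance exceeds $40.00, each month B ← (B·(1+r))·(1 − 0.02), i.e. B shrinks by the factor (1+r)·0.98 = 0.99299.
This holds for months 1–316. Entering month 317 the balance is $1,966.63; 2% of the post-interest balance is now below $40.00, so the flat $40.00 minimum applies from here.
From month 317 a fixed $40.00 at rate r clears $1,966.63 in 81 more payments. Total: 316 + 81 = 397 months.

397 months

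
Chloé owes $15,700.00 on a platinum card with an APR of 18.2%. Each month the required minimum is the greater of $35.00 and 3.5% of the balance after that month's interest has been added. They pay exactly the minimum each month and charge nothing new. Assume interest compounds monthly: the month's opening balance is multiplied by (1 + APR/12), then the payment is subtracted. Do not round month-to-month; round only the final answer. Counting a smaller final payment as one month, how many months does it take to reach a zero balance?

Monthly rate r = 18.2%/12 = 1.51667% = 0.0151667.
While 3.5% of the post-interest balance exceeds $35.00, each month B ← (B·(1+r))·(1 − 0.035), i.e. B shrinks by the factor (1+r)·0.965 = 0.97964.
This holds for months 1–135. Entering month 136 the balance is $976.40; 3.5% of the post-interest balance is now below $35.00, so the flat $35.00 minimum applies from here.
From month 136 a fixed $35.00 at rate r clears $976.40 in 37 more payments. Total: 135 + 37 = 172 months.

172 months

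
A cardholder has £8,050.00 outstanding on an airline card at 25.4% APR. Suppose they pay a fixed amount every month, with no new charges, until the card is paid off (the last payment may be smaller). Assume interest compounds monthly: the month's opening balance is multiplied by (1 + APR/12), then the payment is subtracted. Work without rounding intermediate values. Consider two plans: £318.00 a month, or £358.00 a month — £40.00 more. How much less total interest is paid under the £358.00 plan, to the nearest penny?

£608.06

Monthly rate r = 25.4%/12 = 2.11667% = 0.0211667.
At £318.00/mo: n = ⌈−ln(1 − rB₀/P)/ln(1+r)⌉ = 37 payments (last £204.83); total interest = total paid − £8,050.00 = £3,602.83.
At £358.00/mo: 31 payments (last £304.77); total interest £2,994.77.
Interest saved = £3,602.83 − £2,994.77 = £608.06.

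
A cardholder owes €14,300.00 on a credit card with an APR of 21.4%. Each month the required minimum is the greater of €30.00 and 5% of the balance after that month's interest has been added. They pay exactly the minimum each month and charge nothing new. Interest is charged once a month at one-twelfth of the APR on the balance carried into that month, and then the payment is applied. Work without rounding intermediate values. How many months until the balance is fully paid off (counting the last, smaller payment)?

120 months

Monthly rate r = 21.4%/12 = 1.78333% = 0.0178333.
While 5% of the post-interest balance exceeds €30.00, each month B ← (B·(1+r))·(1 − 0.05), i.e. B shrinks by the factor (1+r)·0.95 = 0.96694.
This holds for months 1–95. Entering month 96 the balance is €586.63; 5% of the post-interest balance is now below €30.00, so the flat €30.00 minimum applies from here.
From month 96 a fixed €30.00 at rate r clears €586.63 in 25 more payments. Total: 95 + 25 = 120 months.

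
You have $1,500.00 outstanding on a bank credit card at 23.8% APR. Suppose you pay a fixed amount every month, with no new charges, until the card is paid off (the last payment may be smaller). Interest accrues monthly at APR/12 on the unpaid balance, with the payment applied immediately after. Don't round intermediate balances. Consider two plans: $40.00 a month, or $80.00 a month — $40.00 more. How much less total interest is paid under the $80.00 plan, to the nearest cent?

$878.91

Monthly rate r = 23.8%/12 = 1.98333% = 0.0198333.
At $40.00/mo: n = ⌈−ln(1 − rB₀/P)/ln(1+r)⌉ = 70 payments (last $13.32); total interest = total paid − $1,500.00 = $1,273.32.
At $80.00/mo: 24 payments (last $54.41); total interest $394.41.
Interest saved = $1,273.32 − $394.41 = $878.91.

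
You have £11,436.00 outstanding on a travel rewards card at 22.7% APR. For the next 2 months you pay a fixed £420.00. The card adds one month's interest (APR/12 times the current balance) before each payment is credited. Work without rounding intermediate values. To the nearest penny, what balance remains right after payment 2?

£11,024.81

Monthly rate r = 22.7%/12 = 1.89167% = 0.0189167.
Each month: B ← B·(1+r) − £420.00.
Month 1: interest £216.33; balance after payment £11,232.33.
Month 2: interest £212.48; balance after payment £11,024.81.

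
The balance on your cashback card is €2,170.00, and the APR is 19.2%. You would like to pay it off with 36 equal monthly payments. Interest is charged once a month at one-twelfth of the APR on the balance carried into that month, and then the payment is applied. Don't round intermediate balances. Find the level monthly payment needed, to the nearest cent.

€79.76

Monthly rate r = 19.2%/12 = 1.6% = 0.016.
Level-payment amortization: P = B₀·r / (1 − (1+r)^(−n)) = 2170.00·0.016 / (1 − 1.016^(−36)).
Denominator 1 − (1+r)^(−36) = 0.435288654.
P = 34.72 / 0.435288654 ≈ 79.76.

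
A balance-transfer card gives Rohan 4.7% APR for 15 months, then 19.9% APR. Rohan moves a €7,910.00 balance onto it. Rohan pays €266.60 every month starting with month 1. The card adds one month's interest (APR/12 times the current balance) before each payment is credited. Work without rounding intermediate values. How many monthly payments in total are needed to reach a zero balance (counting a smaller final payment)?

Promo months 1–15 at r₀ = 4.7%/12 = 0.00391667; months 16+ at r₁ = 19.9%/12 = 0.0165833.
After month 15: iterate B ← B·(1+r₀) − €266.60 for 15 months → €4,277.15.
Then at r₁ with €266.60/mo: n₂ = −ln(1 − r₁·B/P)/ln(1+r₁) ≈ 18.81 → 19 more payments.

34 months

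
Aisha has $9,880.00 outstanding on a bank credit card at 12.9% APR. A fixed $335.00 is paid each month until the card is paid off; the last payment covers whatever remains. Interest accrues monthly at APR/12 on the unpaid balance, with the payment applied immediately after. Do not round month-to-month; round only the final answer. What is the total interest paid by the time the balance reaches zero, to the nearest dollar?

Monthly rate r = 12.9%/12 = 1.075% = 0.01075.
Payoff takes n = ⌈−ln(1 − rB₀/P)/ln(1+r)⌉ = ⌈35.663⌉ = 36 payments; the last is $222.34.
Total paid = 35·$335.00 + $222.34 = $11,947.34.
Total interest = total paid − principal = $11,947.34 − $9,880.00 = $2,067.34.

$2,067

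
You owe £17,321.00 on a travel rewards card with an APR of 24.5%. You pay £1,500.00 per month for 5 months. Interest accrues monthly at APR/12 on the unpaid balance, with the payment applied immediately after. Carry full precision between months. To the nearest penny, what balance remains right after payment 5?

£11,350.31

Monthly rate r = 24.5%/12 = 2.04167% = 0.0204167.
Each month: B ← B·(1+r) − £1,500.00.
Month 1: interest £353.64; balance after payment £16,174.64.
Month 2: interest £330.23; balance after payment £15,004.87.
Month 3: interest £306.35; balance after payment £13,811.22.
Month 4: interest £281.98; balance after payment £12,593.20.
Month 5: interest £257.11; balance after payment £11,350.31.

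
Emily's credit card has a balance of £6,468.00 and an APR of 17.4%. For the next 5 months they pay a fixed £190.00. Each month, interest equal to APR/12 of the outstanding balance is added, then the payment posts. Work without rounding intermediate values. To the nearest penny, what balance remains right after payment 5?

£5,972.78

Monthly rate r = 17.4%/12 = 1.45% = 0.0145.
Each month: B ← B·(1+r) − £190.00.
Month 1: interest £93.79; balance after payment £6,371.79.
Month 2: interest £92.39; balance after payment £6,274.18.
Month 3: interest £90.98; balance after payment £6,175.15.
Month 4: interest £89.54; balance after payment £6,074.69.
Month 5: interest £88.08; balance after payment £5,972.78.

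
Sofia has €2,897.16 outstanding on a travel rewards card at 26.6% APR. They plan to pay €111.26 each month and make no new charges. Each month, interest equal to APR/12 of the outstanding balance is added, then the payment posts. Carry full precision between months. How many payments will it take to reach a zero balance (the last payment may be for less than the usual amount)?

Monthly rate r = 26.6%/12 = 2.21667% = 0.0221667.
Recurrence: B ← B·(1+r) − €111.26.
Month 1: interest €64.22; balance after payment €2,850.12.
Month 2: interest €63.18; balance after payment €2,802.04.
Closed form: n = −ln(1 − rB₀/P)/ln(1+r) = −ln(0.42279)/ln(1.02217) ≈ 39.266, so the balance reaches zero during payment 40.

40 payments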